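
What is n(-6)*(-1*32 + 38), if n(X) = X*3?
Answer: -108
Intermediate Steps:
n(X) = 3*X
n(-6)*(-1*32 + 38) = (3*(-6))*(-1*32 + 38) = -18*(-32 + 38) = -18*6 = -108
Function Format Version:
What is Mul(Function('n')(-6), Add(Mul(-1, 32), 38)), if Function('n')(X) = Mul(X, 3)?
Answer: -108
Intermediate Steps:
Function('n')(X) = Mul(3, X)
Mul(Function('n')(-6), Add(Mul(-1, 32), 38)) = Mul(Mul(3, -6), Add(Mul(-1, 32), 38)) = Mul(-18, Add(-32, 38)) = Mul(-18, 6) = -108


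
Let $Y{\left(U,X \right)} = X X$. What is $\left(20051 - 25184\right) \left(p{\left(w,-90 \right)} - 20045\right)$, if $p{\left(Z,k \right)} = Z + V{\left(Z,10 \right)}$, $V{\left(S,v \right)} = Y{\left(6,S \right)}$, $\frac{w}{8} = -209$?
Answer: $-14238259311$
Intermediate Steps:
$w = -1672$ ($w = 8 \left(-209\right) = -1672$)
$Y{\left(U,X \right)} = X^{2}$
$V{\left(S,v \right)} = S^{2}$
$p{\left(Z,k \right)} = Z + Z^{2}$
$\left(20051 - 25184\right) \left(p{\left(w,-90 \right)} - 20045\right) = \left(20051 - 25184\right) \left(- 1672 \left(1 - 1672\right) - 20045\right) = - 5133 \left(\left(-1672\right) \left(-1671\right) - 20045\right) = - 5133 \left(2793912 - 20045\right) = \left(-5133\right) 2773867 = -14238259311$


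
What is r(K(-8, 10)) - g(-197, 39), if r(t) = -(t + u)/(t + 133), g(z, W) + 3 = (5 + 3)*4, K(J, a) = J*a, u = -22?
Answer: -1435/53 ≈ -27.075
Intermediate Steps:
g(z, W) = 29 (g(z, W) = -3 + (5 + 3)*4 = -3 + 8*4 = -3 + 32 = 29)
r(t) = -(-22 + t)/(133 + t) (r(t) = -(t - 22)/(t + 133) = -(-22 + t)/(133 + t))
r(K(-8, 10)) - g(-197, 39) = (22 - (-8)*10)/(133 - 8*10) - 1*29 = (22 - 1*(-80))/(133 - 80) - 29 = (22 + 80)/53 - 29 = (1/53)*102 - 29 = 102/53 - 29 = -1435/53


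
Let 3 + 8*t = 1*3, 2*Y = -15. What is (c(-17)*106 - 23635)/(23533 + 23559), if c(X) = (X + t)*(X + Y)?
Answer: 10257/23546 ≈ 0.43562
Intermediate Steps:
Y = -15/2 (Y = (1/2)*(-15) = -15/2 ≈ -7.5000)
t = 0 (t = -3/8 + (1*3)/8 = -3/8 + (1/8)*3 = -3/8 + 3/8 = 0)
c(X) = X*(-15/2 + X) (c(X) = (X + 0)*(X - 15/2) = X*(-15/2 + X))
(c(-17)*106 - 23635)/(23533 + 23559) = (((1/2)*(-17)*(-15 + 2*(-17)))*106 - 23635)/(23533 + 23559) = (((1/2)*(-17)*(-15 - 34))*106 - 23635)/47092 = (((1/2)*(-17)*(-49))*106 - 23635)*(1/47092) = ((833/2)*106 - 23635)*(1/47092) = (44149 - 23635)*(1/47092) = 20514*(1/47092) = 10257/23546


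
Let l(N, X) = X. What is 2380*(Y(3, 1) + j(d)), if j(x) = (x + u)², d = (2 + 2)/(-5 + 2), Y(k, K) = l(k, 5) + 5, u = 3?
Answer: 273700/9 ≈ 30411.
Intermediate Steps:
Y(k, K) = 10 (Y(k, K) = 5 + 5 = 10)
d = -4/3 (d = 4/(-3) = 4*(-⅓) = -4/3 ≈ -1.3333)
j(x) = (3 + x)² (j(x) = (x + 3)² = (3 + x)²)
2380*(Y(3, 1) + j(d)) = 2380*(10 + (3 - 4/3)²) = 2380*(10 + (5/3)²) = 2380*(10 + 25/9) = 2380*(115/9) = 273700/9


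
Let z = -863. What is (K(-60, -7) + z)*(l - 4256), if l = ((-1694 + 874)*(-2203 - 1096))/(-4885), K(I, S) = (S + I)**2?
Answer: -17039110648/977 ≈ -1.7440e+7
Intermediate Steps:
K(I, S) = (I + S)**2
l = -541036/977 (l = -820*(-3299)*(-1/4885) = 2705180*(-1/4885) = -541036/977 ≈ -553.77)
(K(-60, -7) + z)*(l - 4256) = ((-60 - 7)**2 - 863)*(-541036/977 - 4256) = ((-67)**2 - 863)*(-4699148/977) = (4489 - 863)*(-4699148/977) = 3626*(-4699148/977) = -17039110648/977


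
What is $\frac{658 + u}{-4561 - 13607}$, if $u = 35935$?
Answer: $- \frac{36593}{18168} \approx -2.0141$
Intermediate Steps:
$\frac{658 + u}{-4561 - 13607} = \frac{658 + 35935}{-4561 - 13607} = \frac{36593}{-18168} = 36593 \left(- \frac{1}{18168}\right) = - \frac{36593}{18168}$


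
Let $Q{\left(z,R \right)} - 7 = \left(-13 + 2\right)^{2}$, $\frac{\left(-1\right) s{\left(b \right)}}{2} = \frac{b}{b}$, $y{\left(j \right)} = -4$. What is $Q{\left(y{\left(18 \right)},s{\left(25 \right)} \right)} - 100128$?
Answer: $-100000$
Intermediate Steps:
$s{\left(b \right)} = -2$ ($s{\left(b \right)} = - 2 \frac{b}{b} = \left(-2\right) 1 = -2$)
$Q{\left(z,R \right)} = 128$ ($Q{\left(z,R \right)} = 7 + \left(-13 + 2\right)^{2} = 7 + \left(-11\right)^{2} = 7 + 121 = 128$)
$Q{\left(y{\left(18 \right)},s{\left(25 \right)} \right)} - 100128 = 128 - 100128 = -100000$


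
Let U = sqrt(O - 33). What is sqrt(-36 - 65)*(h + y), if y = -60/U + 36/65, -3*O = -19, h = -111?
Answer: -3*sqrt(1515) - 7179*I*sqrt(101)/65 ≈ -116.77 - 1110.0*I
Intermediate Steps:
O = 19/3 (O = -1/3*(-19) = 19/3 ≈ 6.3333)
U = 4*I*sqrt(15)/3 (U = sqrt(19/3 - 33) = sqrt(-80/3) = 4*I*sqrt(15)/3 ≈ 5.164*I)
y = 36/65 + 3*I*sqrt(15) (y = -60*(-I*sqrt(15)/20) + 36/65 = -(-3)*I*sqrt(15) + 36*(1/65) = 3*I*sqrt(15) + 36/65 = 36/65 + 3*I*sqrt(15) ≈ 0.55385 + 11.619*I)
sqrt(-36 - 65)*(h + y) = sqrt(-36 - 65)*(-111 + (36/65 + 3*I*sqrt(15))) = sqrt(-101)*(-7179/65 + 3*I*sqrt(15)) = (I*sqrt(101))*(-7179/65 + 3*I*sqrt(15)) = I*sqrt(101)*(-7179/65 + 3*I*sqrt(15))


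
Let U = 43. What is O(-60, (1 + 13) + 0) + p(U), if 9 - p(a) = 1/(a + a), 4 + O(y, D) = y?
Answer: -4731/86 ≈ -55.012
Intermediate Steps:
O(y, D) = -4 + y
p(a) = 9 - 1/(2*a) (p(a) = 9 - 1/(a + a) = 9 - 1/(2*a))
O(-60, (1 + 13) + 0) + p(U) = (-4 - 60) + (9 - 1/2/43) = -64 + (9 - 1/2*1/43) = -64 + (9 - 1/86) = -64 + 773/86 = -4731/86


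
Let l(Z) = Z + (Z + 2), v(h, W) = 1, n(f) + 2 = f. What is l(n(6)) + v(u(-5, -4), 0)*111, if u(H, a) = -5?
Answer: 121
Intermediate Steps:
n(f) = -2 + f
l(Z) = 2 + 2*Z (l(Z) = Z + (2 + Z) = 2 + 2*Z)
l(n(6)) + v(u(-5, -4), 0)*111 = (2 + 2*(-2 + 6)) + 1*111 = (2 + 2*4) + 111 = (2 + 8) + 111 = 10 + 111 = 121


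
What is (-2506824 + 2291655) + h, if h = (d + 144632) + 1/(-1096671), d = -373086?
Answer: -486508479034/1096671 ≈ -4.4362e+5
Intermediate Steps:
h = -250538876635/1096671 (h = (-373086 + 144632) + 1/(-1096671) = -228454 - 1/1096671 = -250538876635/1096671 ≈ -2.2845e+5)
(-2506824 + 2291655) + h = (-2506824 + 2291655) - 250538876635/1096671 = -215169 - 250538876635/1096671 = -486508479034/1096671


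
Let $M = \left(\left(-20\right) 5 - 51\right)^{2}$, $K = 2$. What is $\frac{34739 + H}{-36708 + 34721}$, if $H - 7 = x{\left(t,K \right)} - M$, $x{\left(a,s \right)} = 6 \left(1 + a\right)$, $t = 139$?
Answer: $- \frac{12785}{1987} \approx -6.4343$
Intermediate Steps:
$x{\left(a,s \right)} = 6 + 6 a$
$M = 22801$ ($M = \left(-100 - 51\right)^{2} = \left(-151\right)^{2} = 22801$)
$H = -21954$ ($H = 7 + \left(\left(6 + 6 \cdot 139\right) - 22801\right) = 7 + \left(\left(6 + 834\right) - 22801\right) = 7 + \left(840 - 22801\right) = 7 - 21961 = -21954$)
$\frac{34739 + H}{-36708 + 34721} = \frac{34739 - 21954}{-36708 + 34721} = \frac{12785}{-1987} = 12785 \left(- \frac{1}{1987}\right) = - \frac{12785}{1987}$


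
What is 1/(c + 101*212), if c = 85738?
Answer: 1/107150 ≈ 9.3327e-6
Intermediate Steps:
1/(c + 101*212) = 1/(85738 + 101*212) = 1/(85738 + 21412) = 1/107150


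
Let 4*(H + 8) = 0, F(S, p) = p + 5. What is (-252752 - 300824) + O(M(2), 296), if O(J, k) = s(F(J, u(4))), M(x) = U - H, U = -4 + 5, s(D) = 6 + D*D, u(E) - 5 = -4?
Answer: -553534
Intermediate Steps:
u(E) = 1 (u(E) = 5 - 4 = 1)
F(S, p) = 5 + p
s(D) = 6 + D**2
H = -8 (H = -8 + (1/4)*0 = -8 + 0 = -8)
U = 1
M(x) = 9 (M(x) = 1 - 1*(-8) = 1 + 8 = 9)
O(J, k) = 42 (O(J, k) = 6 + (5 + 1)**2 = 6 + 6**2 = 6 + 36 = 42)
(-252752 - 300824) + O(M(2), 296) = (-252752 - 300824) + 42 = -553576 + 42 = -553534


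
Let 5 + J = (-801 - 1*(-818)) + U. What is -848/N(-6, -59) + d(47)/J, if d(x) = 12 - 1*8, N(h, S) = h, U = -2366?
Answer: 499042/3531 ≈ 141.33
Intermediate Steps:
J = -2354 (J = -5 + ((-801 - 1*(-818)) - 2366) = -5 + ((-801 + 818) - 2366) = -5 + (17 - 2366) = -5 - 2349 = -2354)
d(x) = 4 (d(x) = 12 - 8 = 4)
-848/N(-6, -59) + d(47)/J = -848/(-6) + 4/(-2354) = -848*(-⅙) + 4*(-1/2354) = 424/3 - 2/1177 = 499042/3531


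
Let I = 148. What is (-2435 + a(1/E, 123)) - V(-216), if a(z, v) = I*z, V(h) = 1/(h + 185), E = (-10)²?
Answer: -1885953/775 ≈ -2433.5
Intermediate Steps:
E = 100
V(h) = 1/(185 + h)
a(z, v) = 148*z
(-2435 + a(1/E, 123)) - V(-216) = (-2435 + 148/100) - 1/(185 - 216) = (-2435 + 148*(1/100)) - 1/(-31) = (-2435 + 37/25) - 1*(-1/31) = -60838/25 + 1/31 = -1885953/775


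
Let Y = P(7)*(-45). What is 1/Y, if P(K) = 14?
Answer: -1/630 ≈ -0.0015873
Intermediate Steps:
Y = -630 (Y = 14*(-45) = -630)
1/Y = 1/(-630) = -1/630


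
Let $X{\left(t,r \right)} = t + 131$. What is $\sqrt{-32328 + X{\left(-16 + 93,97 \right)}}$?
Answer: $2 i \sqrt{8030} \approx 179.22 i$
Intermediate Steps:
$X{\left(t,r \right)} = 131 + t$
$\sqrt{-32328 + X{\left(-16 + 93,97 \right)}} = \sqrt{-32328 + \left(131 + \left(-16 + 93\right)\right)} = \sqrt{-32328 + \left(131 + 77\right)} = \sqrt{-32328 + 208} = \sqrt{-32120} = 2 i \sqrt{8030}$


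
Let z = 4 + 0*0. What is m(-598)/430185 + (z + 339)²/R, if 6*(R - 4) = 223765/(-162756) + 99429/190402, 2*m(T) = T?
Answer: 4705147707498356396881/154289075063453085 ≈ 30496.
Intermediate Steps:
m(T) = T/2
R = 358657496341/92967203736 (R = 4 + (223765/(-162756) + 99429/190402)/6 = 4 + (223765*(-1/162756) + 99429*(1/190402))/6 = 4 + (-223765/162756 + 99429/190402)/6 = 4 + (⅙)*(-13211318603/15494533956) = 4 - 13211318603/92967203736 = 358657496341/92967203736 ≈ 3.8579)
z = 4 (z = 4 + 0 = 4)
m(-598)/430185 + (z + 339)²/R = ((½)*(-598))/430185 + (4 + 339)²/(358657496341/92967203736) = -299*1/430185 + 343²*(92967203736/358657496341) = -299/430185 + 117649*(92967203736/358657496341) = -299/430185 + 10937498552336664/358657496341 = 4705147707498356396881/154289075063453085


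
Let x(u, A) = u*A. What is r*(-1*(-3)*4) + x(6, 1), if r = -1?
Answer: -6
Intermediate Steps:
x(u, A) = A*u
r*(-1*(-3)*4) + x(6, 1) = -(-1*(-3))*4 + 1*6 = -3*4 + 6 = -1*12 + 6 = -12 + 6 = -6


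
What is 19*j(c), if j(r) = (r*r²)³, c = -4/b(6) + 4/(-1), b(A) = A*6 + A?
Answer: -4889220928921608704/794280046581 ≈ -6.1555e+6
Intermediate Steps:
b(A) = 7*A (b(A) = 6*A + A = 7*A)
c = -86/21 (c = -4/(7*6) + 4/(-1) = -4/42 + 4*(-1) = -4*1/42 - 4 = -2/21 - 4 = -86/21 ≈ -4.0952)
j(r) = r⁹ (j(r) = (r³)³ = r⁹)
19*j(c) = 19*(-86/21)⁹ = 19*(-257327417311663616/794280046581) = -4889220928921608704/794280046581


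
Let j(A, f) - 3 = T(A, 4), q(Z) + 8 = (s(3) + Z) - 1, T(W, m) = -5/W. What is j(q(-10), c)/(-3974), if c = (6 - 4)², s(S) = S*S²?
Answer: -19/31792 ≈ -0.00059763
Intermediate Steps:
s(S) = S³
c = 4 (c = 2² = 4)
q(Z) = 18 + Z (q(Z) = -8 + ((3³ + Z) - 1) = -8 + ((27 + Z) - 1) = -8 + (26 + Z) = 18 + Z)
j(A, f) = 3 - 5/A
j(q(-10), c)/(-3974) = (3 - 5/(18 - 10))/(-3974) = (3 - 5/8)*(-1/3974) = (19/8)*(-1/3974) = -19/31792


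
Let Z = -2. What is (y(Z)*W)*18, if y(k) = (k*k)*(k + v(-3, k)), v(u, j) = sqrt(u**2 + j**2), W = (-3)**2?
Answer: -1296 + 648*sqrt(13) ≈ 1040.4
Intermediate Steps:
W = 9
v(u, j) = sqrt(j**2 + u**2)
y(k) = k**2*(k + sqrt(9 + k**2)) (y(k) = (k*k)*(k + sqrt(k**2 + (-3)**2)) = k**2*(k + sqrt(k**2 + 9)) = k**2*(k + sqrt(9 + k**2)))
(y(Z)*W)*18 = (((-2)**2*(-2 + sqrt(9 + (-2)**2)))*9)*18 = ((4*(-2 + sqrt(9 + 4)))*9)*18 = ((4*(-2 + sqrt(13)))*9)*18 = ((-8 + 4*sqrt(13))*9)*18 = (-72 + 36*sqrt(13))*18 = -1296 + 648*sqrt(13)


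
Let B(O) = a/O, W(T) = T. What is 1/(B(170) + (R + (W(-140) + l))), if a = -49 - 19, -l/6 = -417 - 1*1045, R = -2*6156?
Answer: -5/18402 ≈ -0.00027171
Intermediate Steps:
R = -12312
l = 8772 (l = -6*(-417 - 1*1045) = -6*(-417 - 1045) = -6*(-1462) = 8772)
a = -68
B(O) = -68/O
1/(B(170) + (R + (W(-140) + l))) = 1/(-68/170 + (-12312 + (-140 + 8772))) = 1/(-68*1/170 + (-12312 + 8632)) = 1/(-⅖ - 3680) = 1/(-18402/5) = -5/18402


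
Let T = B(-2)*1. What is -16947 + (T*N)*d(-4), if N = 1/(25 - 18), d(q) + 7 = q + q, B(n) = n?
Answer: -118599/7 ≈ -16943.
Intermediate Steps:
d(q) = -7 + 2*q (d(q) = -7 + (q + q) = -7 + 2*q)
T = -2 (T = -2*1 = -2)
N = 1/7 ≈ 0.14286
-16947 + (T*N)*d(-4) = -16947 + (-2*1/7)*(-7 + 2*(-4)) = -16947 - 2*(-7 - 8)/7 = -16947 - 2/7*(-15) = -16947 + 30/7 = -118599/7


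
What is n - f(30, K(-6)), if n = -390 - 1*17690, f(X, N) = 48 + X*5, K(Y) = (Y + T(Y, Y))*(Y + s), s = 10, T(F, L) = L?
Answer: -18278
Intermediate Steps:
K(Y) = 2*Y*(10 + Y) (K(Y) = (Y + Y)*(Y + 10) = (2*Y)*(10 + Y) = 2*Y*(10 + Y))
f(X, N) = 48 + 5*X
n = -18080 (n = -390 - 17690 = -18080)
n - f(30, K(-6)) = -18080 - (48 + 5*30) = -18080 - (48 + 150) = -18080 - 1*198 = -18080 - 198 = -18278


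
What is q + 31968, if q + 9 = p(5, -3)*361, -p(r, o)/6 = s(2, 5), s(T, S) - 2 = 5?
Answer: 16797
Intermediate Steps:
s(T, S) = 7 (s(T, S) = 2 + 5 = 7)
p(r, o) = -42 (p(r, o) = -6*7 = -42)
q = -15171 (q = -9 - 42*361 = -9 - 15162 = -15171)
q + 31968 = -15171 + 31968 = 16797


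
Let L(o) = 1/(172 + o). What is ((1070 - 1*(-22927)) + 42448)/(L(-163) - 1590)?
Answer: -598005/14309 ≈ -41.792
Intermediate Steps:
((1070 - 1*(-22927)) + 42448)/(L(-163) - 1590) = ((1070 - 1*(-22927)) + 42448)/(1/(172 - 163) - 1590) = ((1070 + 22927) + 42448)/(1/9 - 1590) = (23997 + 42448)/(1/9 - 1590) = 66445/(-14309/9) = 66445*(-9/14309) = -598005/14309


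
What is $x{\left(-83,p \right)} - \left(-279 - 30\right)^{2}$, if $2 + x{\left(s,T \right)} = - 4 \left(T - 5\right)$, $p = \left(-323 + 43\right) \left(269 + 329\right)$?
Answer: $574297$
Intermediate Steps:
$p = -167440$ ($p = \left(-280\right) 598 = -167440$)
$x{\left(s,T \right)} = 18 - 4 T$ ($x{\left(s,T \right)} = -2 - 4 \left(T - 5\right) = -2 - 4 \left(-5 + T\right) = -2 - \left(-20 + 4 T\right) = 18 - 4 T$)
$x{\left(-83,p \right)} - \left(-279 - 30\right)^{2} = \left(18 - -669760\right) - \left(-279 - 30\right)^{2} = \left(18 + 669760\right) - \left(-309\right)^{2} = 669778 - 95481 = 574297$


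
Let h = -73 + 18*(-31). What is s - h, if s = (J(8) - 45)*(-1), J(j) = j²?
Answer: 612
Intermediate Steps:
s = -19 (s = (8² - 45)*(-1) = (64 - 45)*(-1) = 19*(-1) = -19)
h = -631 (h = -73 - 558 = -631)
s - h = -19 - 1*(-631) = -19 + 631 = 612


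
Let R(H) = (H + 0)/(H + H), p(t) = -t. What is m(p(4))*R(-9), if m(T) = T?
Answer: -2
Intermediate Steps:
R(H) = 1/2 (R(H) = H/((2*H)) = H*(1/(2*H)) = 1/2)
m(p(4))*R(-9) = -1*4*(1/2) = -4*1/2 = -2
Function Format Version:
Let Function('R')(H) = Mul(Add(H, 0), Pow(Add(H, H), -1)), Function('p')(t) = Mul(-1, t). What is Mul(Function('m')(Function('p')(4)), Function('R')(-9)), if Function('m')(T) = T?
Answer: -2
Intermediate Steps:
Function('R')(H) = Rational(1, 2) (Function('R')(H) = Mul(H, Pow(Mul(2, H), -1)) = Mul(H, Mul(Rational(1, 2), Pow(H, -1))) = Rational(1, 2))
Mul(Function('m')(Function('p')(4)), Function('R')(-9)) = Mul(Mul(-1, 4), Rational(1, 2)) = Mul(-4, Rational(1, 2)) = -2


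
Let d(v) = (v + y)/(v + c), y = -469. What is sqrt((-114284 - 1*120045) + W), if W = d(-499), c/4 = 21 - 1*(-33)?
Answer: I*sqrt(18766901337)/283 ≈ 484.07*I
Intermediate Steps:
c = 216 (c = 4*(21 - 1*(-33)) = 4*(21 + 33) = 4*54 = 216)
d(v) = (-469 + v)/(216 + v) (d(v) = (v - 469)/(v + 216) = (-469 + v)/(216 + v))
W = 968/283 (W = (-469 - 499)/(216 - 499) = -968/(-283) = -1/283*(-968) = 968/283 ≈ 3.4205)
sqrt((-114284 - 1*120045) + W) = sqrt((-114284 - 1*120045) + 968/283) = sqrt((-114284 - 120045) + 968/283) = sqrt(-234329 + 968/283) = sqrt(-66314139/283) = I*sqrt(18766901337)/283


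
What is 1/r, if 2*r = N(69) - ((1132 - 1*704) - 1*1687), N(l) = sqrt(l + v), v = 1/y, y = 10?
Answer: 25180/15850119 - 2*sqrt(6910)/15850119 ≈ 0.0015781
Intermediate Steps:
v = 1/10 ≈ 0.10000
N(l) = sqrt(1/10 + l) (N(l) = sqrt(l + 1/10) = sqrt(1/10 + l))
r = 1259/2 + sqrt(6910)/20 (r = (sqrt(10 + 100*69)/10 - ((1132 - 1*704) - 1*1687))/2 = (sqrt(10 + 6900)/10 - ((1132 - 704) - 1687))/2 = (sqrt(6910)/10 - (428 - 1687))/2 = (sqrt(6910)/10 - 1*(-1259))/2 = (sqrt(6910)/10 + 1259)/2 = (1259 + sqrt(6910)/10)/2 = 1259/2 + sqrt(6910)/20 ≈ 633.66)
1/r = 1/(1259/2 + sqrt(6910)/20)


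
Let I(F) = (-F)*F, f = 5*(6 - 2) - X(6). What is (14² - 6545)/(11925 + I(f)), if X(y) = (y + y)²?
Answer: 907/493 ≈ 1.8398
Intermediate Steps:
X(y) = 4*y² (X(y) = (2*y)² = 4*y²)
f = -124 (f = 5*(6 - 2) - 4*6² = 5*4 - 4*36 = 20 - 1*144 = 20 - 144 = -124)
I(F) = -F²
(14² - 6545)/(11925 + I(f)) = (14² - 6545)/(11925 - 1*(-124)²) = (196 - 6545)/(11925 - 1*15376) = -6349/(11925 - 15376) = -6349/(-3451) = -6349*(-1/3451) = 907/493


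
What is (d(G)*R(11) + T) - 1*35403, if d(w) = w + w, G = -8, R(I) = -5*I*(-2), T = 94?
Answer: -37069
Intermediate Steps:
R(I) = 10*I
d(w) = 2*w
(d(G)*R(11) + T) - 1*35403 = ((2*(-8))*(10*11) + 94) - 1*35403 = (-16*110 + 94) - 35403 = (-1760 + 94) - 35403 = -1666 - 35403 = -37069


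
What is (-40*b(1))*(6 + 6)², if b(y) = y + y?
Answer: -11520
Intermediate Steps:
b(y) = 2*y
(-40*b(1))*(6 + 6)² = (-80)*(6 + 6)² = -40*2*12² = -80*144 = -11520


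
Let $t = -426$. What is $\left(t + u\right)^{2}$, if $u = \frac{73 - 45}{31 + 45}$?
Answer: $\frac{65399569}{361} \approx 1.8116 \cdot 10^{5}$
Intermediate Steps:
$u = \frac{7}{19}$ ($u = \frac{28}{76} = 28 \cdot \frac{1}{76} = \frac{7}{19} \approx 0.36842$)
$\left(t + u\right)^{2} = \left(-426 + \frac{7}{19}\right)^{2} = \left(- \frac{8087}{19}\right)^{2} = \frac{65399569}{361}$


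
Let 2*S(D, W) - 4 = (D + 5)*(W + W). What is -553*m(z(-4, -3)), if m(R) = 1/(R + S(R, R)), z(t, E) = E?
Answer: 79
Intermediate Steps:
S(D, W) = 2 + W*(5 + D) (S(D, W) = 2 + ((D + 5)*(W + W))/2 = 2 + ((5 + D)*(2*W))/2 = 2 + (2*W*(5 + D))/2 = 2 + W*(5 + D))
m(R) = 1/(2 + R² + 6*R) (m(R) = 1/(R + (2 + 5*R + R*R)) = 1/(R + (2 + 5*R + R²)) = 1/(R + (2 + R² + 5*R)) = 1/(2 + R² + 6*R))
-553*m(z(-4, -3)) = -553/(2 + (-3)² + 6*(-3)) = -553/(2 + 9 - 18) = -553/(-7) = -553*(-⅐) = 79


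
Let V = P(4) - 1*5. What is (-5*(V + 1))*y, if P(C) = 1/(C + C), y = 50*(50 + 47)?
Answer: 375875/4 ≈ 93969.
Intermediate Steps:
y = 4850 (y = 50*97 = 4850)
P(C) = 1/(2*C)
V = -39/8 (V = (½)/4 - 1*5 = (½)*(¼) - 5 = ⅛ - 5 = -39/8 ≈ -4.8750)
(-5*(V + 1))*y = -5*(-39/8 + 1)*4850 = -5*(-31/8)*4850 = (155/8)*4850 = 375875/4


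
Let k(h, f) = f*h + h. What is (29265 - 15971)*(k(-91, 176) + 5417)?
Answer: -142112860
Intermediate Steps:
k(h, f) = h + f*h
(29265 - 15971)*(k(-91, 176) + 5417) = (29265 - 15971)*(-91*(1 + 176) + 5417) = 13294*(-91*177 + 5417) = 13294*(-16107 + 5417) = 13294*(-10690) = -142112860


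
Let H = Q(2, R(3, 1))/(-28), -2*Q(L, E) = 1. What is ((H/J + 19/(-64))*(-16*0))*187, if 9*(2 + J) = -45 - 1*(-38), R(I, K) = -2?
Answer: 0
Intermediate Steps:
Q(L, E) = -½ (Q(L, E) = -½*1 = -½)
J = -25/9 (J = -2 + (-45 - 1*(-38))/9 = -2 + (-45 + 38)/9 = -2 + (⅑)*(-7) = -2 - 7/9 = -25/9 ≈ -2.7778)
H = 1/56 (H = -½/(-28) = -½*(-1/28) = 1/56 ≈ 0.017857)
((H/J + 19/(-64))*(-16*0))*187 = ((1/(56*(-25/9)) + 19/(-64))*(-16*0))*187 = (((1/56)*(-9/25) + 19*(-1/64))*0)*187 = ((-9/1400 - 19/64)*0)*187 = -3397/11200*0*187 = 0*187 = 0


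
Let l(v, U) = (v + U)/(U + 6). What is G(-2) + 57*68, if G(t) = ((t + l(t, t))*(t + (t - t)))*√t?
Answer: 3876 + 6*I*√2 ≈ 3876.0 + 8.4853*I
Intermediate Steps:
l(v, U) = (U + v)/(6 + U)
G(t) = t^(3/2)*(t + 2*t/(6 + t)) (G(t) = ((t + (t + t)/(6 + t))*(t + (t - t)))*√t = ((t + (2*t)/(6 + t))*(t + 0))*√t = ((t + 2*t/(6 + t))*t)*√t = (t*(t + 2*t/(6 + t)))*√t = t^(3/2)*(t + 2*t/(6 + t)))
G(-2) + 57*68 = (-2)^(5/2)*(8 - 2)/(6 - 2) + 57*68 = (4*I*√2)*6/4 + 3876 = (4*I*√2)*(¼)*6 + 3876 = 6*I*√2 + 3876 = 3876 + 6*I*√2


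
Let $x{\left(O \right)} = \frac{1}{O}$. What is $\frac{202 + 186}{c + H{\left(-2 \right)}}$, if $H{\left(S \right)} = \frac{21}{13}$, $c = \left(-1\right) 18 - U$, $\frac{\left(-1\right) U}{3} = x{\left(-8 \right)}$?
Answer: $- \frac{40352}{1743} \approx -23.151$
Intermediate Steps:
$U = \frac{3}{8}$ ($U = - \frac{3}{-8} = \left(-3\right) \left(- \frac{1}{8}\right) = \frac{3}{8} \approx 0.375$)
$c = - \frac{147}{8}$ ($c = \left(-1\right) 18 - \frac{3}{8} = -18 - \frac{3}{8} = - \frac{147}{8} \approx -18.375$)
$H{\left(S \right)} = \frac{21}{13}$ ($H{\left(S \right)} = 21 \cdot \frac{1}{13} = \frac{21}{13}$)
$\frac{202 + 186}{c + H{\left(-2 \right)}} = \frac{202 + 186}{- \frac{147}{8} + \frac{21}{13}} = \frac{388}{- \frac{1743}{104}} = 388 \left(- \frac{104}{1743}\right) = - \frac{40352}{1743}$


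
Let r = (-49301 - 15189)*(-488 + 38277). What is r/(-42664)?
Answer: 1218506305/21332 ≈ 57121.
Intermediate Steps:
r = -2437012610 (r = -64490*37789 = -2437012610)
r/(-42664) = -2437012610/(-42664) = -2437012610*(-1/42664) = 1218506305/21332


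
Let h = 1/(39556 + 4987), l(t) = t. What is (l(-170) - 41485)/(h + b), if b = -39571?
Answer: 1855438665/1762611052 ≈ 1.0527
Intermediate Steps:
h = 1/44543 ≈ 2.2450e-5
(l(-170) - 41485)/(h + b) = (-170 - 41485)/(1/44543 - 39571) = -41655/(-1762611052/44543) = -41655*(-44543/1762611052) = 1855438665/1762611052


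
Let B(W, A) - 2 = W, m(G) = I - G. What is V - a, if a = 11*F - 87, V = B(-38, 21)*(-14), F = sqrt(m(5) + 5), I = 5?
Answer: 591 - 11*sqrt(5) ≈ 566.40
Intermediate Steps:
m(G) = 5 - G
B(W, A) = 2 + W
F = sqrt(5) (F = sqrt((5 - 1*5) + 5) = sqrt((5 - 5) + 5) = sqrt(0 + 5) = sqrt(5) ≈ 2.2361)
V = 504 (V = (2 - 38)*(-14) = -36*(-14) = 504)
a = -87 + 11*sqrt(5) (a = 11*sqrt(5) - 87 = -87 + 11*sqrt(5) ≈ -62.403)
V - a = 504 - (-87 + 11*sqrt(5)) = 504 + (87 - 11*sqrt(5)) = 591 - 11*sqrt(5)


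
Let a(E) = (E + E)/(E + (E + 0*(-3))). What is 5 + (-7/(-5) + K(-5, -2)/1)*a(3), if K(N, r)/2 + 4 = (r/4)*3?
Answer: -23/5 ≈ -4.6000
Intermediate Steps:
K(N, r) = -8 + 3*r/2 (K(N, r) = -8 + 2*((r/4)*3) = -8 + 2*(3*r/4) = -8 + 3*r/2)
a(E) = 1 (a(E) = (2*E)/(E + (E + 0)) = (2*E)/(E + E) = (2*E)/((2*E)) = (2*E)*(1/(2*E)) = 1)
5 + (-7/(-5) + K(-5, -2)/1)*a(3) = 5 + (-7/(-5) + (-8 + (3/2)*(-2))/1)*1 = 5 + (-7*(-⅕) + (-8 - 3)*1)*1 = 5 + (7/5 - 11*1)*1 = 5 + (7/5 - 11)*1 = 5 - 48/5*1 = 5 - 48/5 = -23/5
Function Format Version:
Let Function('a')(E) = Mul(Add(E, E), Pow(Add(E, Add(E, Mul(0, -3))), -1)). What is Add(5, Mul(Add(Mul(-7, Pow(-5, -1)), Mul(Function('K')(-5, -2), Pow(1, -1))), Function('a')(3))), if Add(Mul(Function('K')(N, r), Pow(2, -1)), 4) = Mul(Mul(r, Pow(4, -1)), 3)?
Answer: Rational(-23, 5) ≈ -4.6000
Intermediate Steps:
Function('K')(N, r) = Add(-8, Mul(Rational(3, 2), r)) (Function('K')(N, r) = Add(-8, Mul(2, Mul(Mul(r, Pow(4, -1)), 3))) = Add(-8, Mul(2, Mul(Mul(r, Rational(1, 4)), 3))) = Add(-8, Mul(2, Mul(Mul(Rational(1, 4), r), 3))) = Add(-8, Mul(2, Mul(Rational(3, 4), r))) = Add(-8, Mul(Rational(3, 2), r)))
Function('a')(E) = 1 (Function('a')(E) = Mul(Mul(2, E), Pow(Add(E, Add(E, 0)), -1)) = Mul(Mul(2, E), Pow(Add(E, E), -1)) = Mul(Mul(2, E), Pow(Mul(2, E), -1)) = Mul(Mul(2, E), Mul(Rational(1, 2), Pow(E, -1))) = 1)
Add(5, Mul(Add(Mul(-7, Pow(-5, -1)), Mul(Function('K')(-5, -2), Pow(1, -1))), Function('a')(3))) = Add(5, Mul(Add(Mul(-7, Pow(-5, -1)), Mul(Add(-8, Mul(Rational(3, 2), -2)), Pow(1, -1))), 1)) = Add(5, Mul(Add(Mul(-7, Rational(-1, 5)), Mul(Add(-8, -3), 1)), 1)) = Add(5, Mul(Add(Rational(7, 5), Mul(-11, 1)), 1)) = Add(5, Mul(Add(Rational(7, 5), -11), 1)) = Add(5, Mul(Rational(-48, 5), 1)) = Add(5, Rational(-48, 5)) = Rational(-23, 5)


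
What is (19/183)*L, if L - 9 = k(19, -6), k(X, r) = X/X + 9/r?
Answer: 323/366 ≈ 0.88251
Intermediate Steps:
k(X, r) = 1 + 9/r
L = 17/2 (L = 9 + (9 - 6)/(-6) = 9 - 1/6*3 = 9 - 1/2 = 17/2 ≈ 8.5000)
(19/183)*L = (19/183)*(17/2) = 323/366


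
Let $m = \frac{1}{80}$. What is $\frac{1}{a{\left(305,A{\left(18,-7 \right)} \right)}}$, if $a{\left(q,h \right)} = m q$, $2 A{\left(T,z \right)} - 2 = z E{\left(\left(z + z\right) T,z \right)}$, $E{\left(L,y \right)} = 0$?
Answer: $\frac{16}{61} \approx 0.2623$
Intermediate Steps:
$m = \frac{1}{80} \approx 0.0125$
$A{\left(T,z \right)} = 1$ ($A{\left(T,z \right)} = 1 + \frac{z 0}{2} = 1 + \frac{1}{2} \cdot 0 = 1 + 0 = 1$)
$a{\left(q,h \right)} = \frac{q}{80}$
$\frac{1}{a{\left(305,A{\left(18,-7 \right)} \right)}} = \frac{1}{\frac{1}{80} \cdot 305} = \frac{1}{\frac{61}{16}} = \frac{16}{61}$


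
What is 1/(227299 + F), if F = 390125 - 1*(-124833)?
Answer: 1/742257 ≈ 1.3472e-6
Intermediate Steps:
F = 514958 (F = 390125 + 124833 = 514958)
1/(227299 + F) = 1/(227299 + 514958) = 1/742257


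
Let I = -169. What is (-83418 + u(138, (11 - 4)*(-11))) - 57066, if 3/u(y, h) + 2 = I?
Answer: -8007589/57 ≈ -1.4048e+5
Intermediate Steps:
u(y, h) = -1/57 (u(y, h) = 3/(-2 - 169) = 3/(-171) = 3*(-1/171) = -1/57)
(-83418 + u(138, (11 - 4)*(-11))) - 57066 = (-83418 - 1/57) - 57066 = -4754827/57 - 57066 = -8007589/57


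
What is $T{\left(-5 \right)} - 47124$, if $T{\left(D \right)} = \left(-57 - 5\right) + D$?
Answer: $-47191$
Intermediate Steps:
$T{\left(D \right)} = -62 + D$
$T{\left(-5 \right)} - 47124 = \left(-62 - 5\right) - 47124 = -67 - 47124 = -47191$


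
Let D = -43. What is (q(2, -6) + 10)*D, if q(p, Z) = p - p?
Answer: -430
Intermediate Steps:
q(p, Z) = 0
(q(2, -6) + 10)*D = (0 + 10)*(-43) = 10*(-43) = -430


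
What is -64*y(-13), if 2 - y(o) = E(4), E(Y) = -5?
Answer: -448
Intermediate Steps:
y(o) = 7 (y(o) = 2 - 1*(-5) = 2 + 5 = 7)
-64*y(-13) = -64*7 = -448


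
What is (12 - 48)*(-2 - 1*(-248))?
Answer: -8856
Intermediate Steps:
(12 - 48)*(-2 - 1*(-248)) = -36*(-2 + 248) = -36*246 = -8856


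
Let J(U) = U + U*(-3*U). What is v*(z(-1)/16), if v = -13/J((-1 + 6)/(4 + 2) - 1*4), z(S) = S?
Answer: -13/532 ≈ -0.024436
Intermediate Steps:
J(U) = U - 3*U²
v = 52/133 (v = -13*1/((1 - 3*((-1 + 6)/(4 + 2) - 1*4))*((-1 + 6)/(4 + 2) - 1*4)) = -13*1/((1 - 3*(5/6 - 4))*(5/6 - 4)) = -13*1/((1 - 3*(5*(⅙) - 4))*(5*(⅙) - 4)) = -13*1/((1 - 3*(⅚ - 4))*(⅚ - 4)) = -13*(-6/(19*(1 - 3*(-19/6)))) = -13*(-6/(19*(1 + 19/2))) = -13/((-19/6*21/2)) = -13/(-133/4) = -13*(-4/133) = 52/133 ≈ 0.39098)
v*(z(-1)/16) = 52*(-1/16)/133 = 52*(-1*1/16)/133 = (52/133)*(-1/16) = -13/532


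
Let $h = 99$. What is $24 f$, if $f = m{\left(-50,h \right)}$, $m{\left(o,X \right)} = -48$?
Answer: $-1152$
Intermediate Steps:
$f = -48$
$24 f = 24 \left(-48\right) = -1152$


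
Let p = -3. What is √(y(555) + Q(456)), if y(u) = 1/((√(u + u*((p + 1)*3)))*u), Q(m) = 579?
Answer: √(178346475 - I*√111)/555 ≈ 24.062 - 7.1073e-7*I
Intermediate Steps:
y(u) = √5/(5*u*√(-u)) (y(u) = 1/((√(u + u*((-3 + 1)*3)))*u) = 1/((√(u + u*(-2*3)))*u) = 1/((√(u + u*(-6)))*u) = 1/((√(u - 6*u))*u) = 1/((√(-5*u))*u) = 1/(((√5*√(-u)))*u) = (√5/(5*√(-u)))/u = √5/(5*u*√(-u)))
√(y(555) + Q(456)) = √(-√5/(5*(-1*555)^(3/2)) + 579) = √(-√5/(5*(-555)^(3/2)) + 579) = √(-√5*I*√555/308025/5 + 579) = √(-I*√111/308025 + 579) = √(579 - I*√111/308025)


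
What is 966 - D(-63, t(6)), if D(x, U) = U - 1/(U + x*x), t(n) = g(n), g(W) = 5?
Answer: 3819015/3974 ≈ 961.00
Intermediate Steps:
t(n) = 5
D(x, U) = U - 1/(U + x²)
966 - D(-63, t(6)) = 966 - (-1 + 5² + 5*(-63)²)/(5 + (-63)²) = 966 - (-1 + 25 + 5*3969)/(5 + 3969) = 966 - (-1 + 25 + 19845)/3974 = 966 - 19869/3974 = 3819015/3974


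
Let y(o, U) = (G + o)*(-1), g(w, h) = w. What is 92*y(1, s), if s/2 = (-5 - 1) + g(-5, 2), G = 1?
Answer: -184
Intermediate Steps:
s = -22 (s = 2*((-5 - 1) - 5) = 2*(-6 - 5) = 2*(-11) = -22)
y(o, U) = -1 - o (y(o, U) = (1 + o)*(-1) = -1 - o)
92*y(1, s) = 92*(-1 - 1*1) = 92*(-1 - 1) = 92*(-2) = -184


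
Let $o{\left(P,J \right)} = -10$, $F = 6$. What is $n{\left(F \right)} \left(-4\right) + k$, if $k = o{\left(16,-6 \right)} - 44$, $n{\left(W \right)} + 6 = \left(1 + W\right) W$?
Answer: $-198$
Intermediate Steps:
$n{\left(W \right)} = -6 + W \left(1 + W\right)$ ($n{\left(W \right)} = -6 + \left(1 + W\right) W = -6 + W \left(1 + W\right)$)
$k = -54$ ($k = -10 - 44 = -54$)
$n{\left(F \right)} \left(-4\right) + k = \left(-6 + 6 + 6^{2}\right) \left(-4\right) - 54 = \left(-6 + 6 + 36\right) \left(-4\right) - 54 = 36 \left(-4\right) - 54 = -144 - 54 = -198$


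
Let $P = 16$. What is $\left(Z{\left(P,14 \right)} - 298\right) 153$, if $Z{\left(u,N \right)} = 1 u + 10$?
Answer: $-41616$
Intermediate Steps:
$Z{\left(u,N \right)} = 10 + u$ ($Z{\left(u,N \right)} = u + 10 = 10 + u$)
$\left(Z{\left(P,14 \right)} - 298\right) 153 = \left(\left(10 + 16\right) - 298\right) 153 = \left(26 - 298\right) 153 = \left(-272\right) 153 = -41616$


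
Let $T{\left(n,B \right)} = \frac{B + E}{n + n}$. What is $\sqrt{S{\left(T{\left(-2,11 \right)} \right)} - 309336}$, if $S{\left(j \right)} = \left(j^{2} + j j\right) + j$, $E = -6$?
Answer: $\frac{i \sqrt{4949346}}{4} \approx 556.18 i$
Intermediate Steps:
$T{\left(n,B \right)} = \frac{-6 + B}{2 n}$ ($T{\left(n,B \right)} = \frac{B - 6}{n + n} = \frac{-6 + B}{2 n}$)
$S{\left(j \right)} = j + 2 j^{2}$ ($S{\left(j \right)} = \left(j^{2} + j^{2}\right) + j = 2 j^{2} + j = j + 2 j^{2}$)
$\sqrt{S{\left(T{\left(-2,11 \right)} \right)} - 309336} = \sqrt{\frac{-6 + 11}{2 \left(-2\right)} \left(1 + 2 \frac{-6 + 11}{2 \left(-2\right)}\right) - 309336} = \sqrt{\frac{1}{2} \left(- \frac{1}{2}\right) 5 \left(1 + 2 \cdot \frac{1}{2} \left(- \frac{1}{2}\right) 5\right) - 309336} = \sqrt{- \frac{5 \left(1 + 2 \left(- \frac{5}{4}\right)\right)}{4} - 309336} = \sqrt{- \frac{5 \left(1 - \frac{5}{2}\right)}{4} - 309336} = \sqrt{\left(- \frac{5}{4}\right) \left(- \frac{3}{2}\right) - 309336} = \sqrt{\frac{15}{8} - 309336} = \sqrt{- \frac{2474673}{8}} = \frac{i \sqrt{4949346}}{4}$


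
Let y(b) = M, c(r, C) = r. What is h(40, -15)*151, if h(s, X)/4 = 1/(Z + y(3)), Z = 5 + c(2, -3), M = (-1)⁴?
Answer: 151/2 ≈ 75.500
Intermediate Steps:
M = 1
y(b) = 1
Z = 7 (Z = 5 + 2 = 7)
h(s, X) = ½ (h(s, X) = 4/(7 + 1) = 4/8 = 4*(⅛) = ½)
h(40, -15)*151 = (½)*151 = 151/2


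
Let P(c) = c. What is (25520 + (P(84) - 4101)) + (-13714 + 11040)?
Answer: 18829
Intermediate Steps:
(25520 + (P(84) - 4101)) + (-13714 + 11040) = (25520 + (84 - 4101)) + (-13714 + 11040) = (25520 - 4017) - 2674 = 21503 - 2674 = 18829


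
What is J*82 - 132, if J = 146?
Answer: 11840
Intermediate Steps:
J*82 - 132 = 146*82 - 132 = 11972 - 132 = 11840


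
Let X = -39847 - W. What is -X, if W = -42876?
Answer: -3029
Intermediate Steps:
X = 3029 (X = -39847 - 1*(-42876) = -39847 + 42876 = 3029)
-X = -1*3029 = -3029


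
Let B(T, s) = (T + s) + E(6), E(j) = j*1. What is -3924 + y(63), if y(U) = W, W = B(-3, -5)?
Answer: -3926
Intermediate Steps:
E(j) = j
B(T, s) = 6 + T + s (B(T, s) = (T + s) + 6 = 6 + T + s)
W = -2 (W = 6 - 3 - 5 = -2)
y(U) = -2
-3924 + y(63) = -3924 - 2 = -3926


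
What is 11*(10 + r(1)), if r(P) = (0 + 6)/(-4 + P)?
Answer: 88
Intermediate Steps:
r(P) = 6/(-4 + P)
11*(10 + r(1)) = 11*(10 + 6/(-4 + 1)) = 11*(10 + 6/(-3)) = 11*(10 + 6*(-⅓)) = 11*(10 - 2) = 11*8 = 88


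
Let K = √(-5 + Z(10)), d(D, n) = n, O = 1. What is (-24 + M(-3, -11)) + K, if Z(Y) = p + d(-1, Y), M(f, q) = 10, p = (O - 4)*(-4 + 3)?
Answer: -14 + 2*√2 ≈ -11.172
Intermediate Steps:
p = 3 (p = (1 - 4)*(-4 + 3) = -3*(-1) = 3)
Z(Y) = 3 + Y
K = 2*√2 (K = √(-5 + (3 + 10)) = √(-5 + 13) = √8 = 2*√2 ≈ 2.8284)
(-24 + M(-3, -11)) + K = (-24 + 10) + 2*√2 = -14 + 2*√2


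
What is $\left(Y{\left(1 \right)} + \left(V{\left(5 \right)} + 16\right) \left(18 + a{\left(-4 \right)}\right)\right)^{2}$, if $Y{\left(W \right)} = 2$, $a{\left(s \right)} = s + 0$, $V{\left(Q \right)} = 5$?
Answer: $87616$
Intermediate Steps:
$a{\left(s \right)} = s$
$\left(Y{\left(1 \right)} + \left(V{\left(5 \right)} + 16\right) \left(18 + a{\left(-4 \right)}\right)\right)^{2} = \left(2 + \left(5 + 16\right) \left(18 - 4\right)\right)^{2} = \left(2 + 21 \cdot 14\right)^{2} = \left(2 + 294\right)^{2} = 296^{2} = 87616$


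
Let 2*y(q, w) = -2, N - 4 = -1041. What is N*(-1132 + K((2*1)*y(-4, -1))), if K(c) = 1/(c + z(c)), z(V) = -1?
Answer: 3522689/3 ≈ 1.1742e+6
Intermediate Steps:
N = -1037 (N = 4 - 1041 = -1037)
y(q, w) = -1 (y(q, w) = (½)*(-2) = -1)
K(c) = 1/(-1 + c) (K(c) = 1/(c - 1) = 1/(-1 + c))
N*(-1132 + K((2*1)*y(-4, -1))) = -1037*(-1132 + 1/(-1 + (2*1)*(-1))) = -1037*(-1132 + 1/(-1 + 2*(-1))) = -1037*(-1132 + 1/(-1 - 2)) = -1037*(-1132 + 1/(-3)) = -1037*(-1132 - ⅓) = -1037*(-3397/3) = 3522689/3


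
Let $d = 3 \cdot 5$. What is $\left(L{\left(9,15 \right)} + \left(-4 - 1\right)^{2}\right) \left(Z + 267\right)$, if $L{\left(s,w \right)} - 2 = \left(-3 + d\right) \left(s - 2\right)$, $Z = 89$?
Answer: $39516$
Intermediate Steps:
$d = 15$
$L{\left(s,w \right)} = -22 + 12 s$ ($L{\left(s,w \right)} = 2 + \left(-3 + 15\right) \left(s - 2\right) = 2 + 12 \left(-2 + s\right) = 2 + \left(-24 + 12 s\right) = -22 + 12 s$)
$\left(L{\left(9,15 \right)} + \left(-4 - 1\right)^{2}\right) \left(Z + 267\right) = \left(\left(-22 + 12 \cdot 9\right) + \left(-4 - 1\right)^{2}\right) \left(89 + 267\right) = \left(\left(-22 + 108\right) + \left(-5\right)^{2}\right) 356 = \left(86 + 25\right) 356 = 111 \cdot 356 = 39516$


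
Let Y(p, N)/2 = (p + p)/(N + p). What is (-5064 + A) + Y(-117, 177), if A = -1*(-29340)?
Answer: 121341/5 ≈ 24268.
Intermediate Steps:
Y(p, N) = 4*p/(N + p) (Y(p, N) = 2*((p + p)/(N + p)) = 2*((2*p)/(N + p)) = 2*(2*p/(N + p)) = 4*p/(N + p))
A = 29340
(-5064 + A) + Y(-117, 177) = (-5064 + 29340) + 4*(-117)/(177 - 117) = 24276 + 4*(-117)/60 = 24276 + 4*(-117)*(1/60) = 24276 - 39/5 = 121341/5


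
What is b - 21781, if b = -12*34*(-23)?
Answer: -12397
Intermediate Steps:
b = 9384 (b = -408*(-23) = 9384)
b - 21781 = 9384 - 21781 = -12397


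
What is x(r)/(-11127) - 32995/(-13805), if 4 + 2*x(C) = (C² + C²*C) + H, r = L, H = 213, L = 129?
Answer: -5826677033/61443294 ≈ -94.830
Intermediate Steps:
r = 129
x(C) = 209/2 + C²/2 + C³/2 (x(C) = -2 + ((C² + C²*C) + 213)/2 = -2 + ((C² + C³) + 213)/2 = -2 + (213 + C² + C³)/2 = -2 + (213/2 + C²/2 + C³/2) = 209/2 + C²/2 + C³/2)
x(r)/(-11127) - 32995/(-13805) = (209/2 + (½)*129² + (½)*129³)/(-11127) - 32995/(-13805) = (209/2 + (½)*16641 + (½)*2146689)*(-1/11127) - 32995*(-1/13805) = (209/2 + 16641/2 + 2146689/2)*(-1/11127) + 6599/2761 = (2163539/2)*(-1/11127) + 6599/2761 = -2163539/22254 + 6599/2761 = -5826677033/61443294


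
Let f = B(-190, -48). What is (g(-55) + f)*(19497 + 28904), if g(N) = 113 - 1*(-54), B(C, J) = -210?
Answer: -2081243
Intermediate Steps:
f = -210
g(N) = 167 (g(N) = 113 + 54 = 167)
(g(-55) + f)*(19497 + 28904) = (167 - 210)*(19497 + 28904) = -43*48401 = -2081243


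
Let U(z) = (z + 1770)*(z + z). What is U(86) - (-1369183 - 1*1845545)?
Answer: 3533960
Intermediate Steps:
U(z) = 2*z*(1770 + z) (U(z) = (1770 + z)*(2*z) = 2*z*(1770 + z))
U(86) - (-1369183 - 1*1845545) = 2*86*(1770 + 86) - (-1369183 - 1*1845545) = 2*86*1856 - (-1369183 - 1845545) = 319232 - 1*(-3214728) = 319232 + 3214728 = 3533960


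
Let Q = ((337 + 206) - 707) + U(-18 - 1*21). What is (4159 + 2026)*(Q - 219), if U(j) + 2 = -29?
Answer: -2560590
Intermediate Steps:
U(j) = -31 (U(j) = -2 - 29 = -31)
Q = -195 (Q = ((337 + 206) - 707) - 31 = (543 - 707) - 31 = -164 - 31 = -195)
(4159 + 2026)*(Q - 219) = (4159 + 2026)*(-195 - 219) = 6185*(-414) = -2560590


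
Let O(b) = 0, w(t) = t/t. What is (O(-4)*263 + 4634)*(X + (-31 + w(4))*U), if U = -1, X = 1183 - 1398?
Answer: -857290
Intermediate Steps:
w(t) = 1
X = -215
(O(-4)*263 + 4634)*(X + (-31 + w(4))*U) = (0*263 + 4634)*(-215 + (-31 + 1)*(-1)) = (0 + 4634)*(-215 - 30*(-1)) = 4634*(-215 + 30) = 4634*(-185) = -857290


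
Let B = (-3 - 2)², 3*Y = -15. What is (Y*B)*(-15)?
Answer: 1875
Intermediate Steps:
Y = -5 (Y = (⅓)*(-15) = -5)
B = 25 (B = (-5)² = 25)
(Y*B)*(-15) = -5*25*(-15) = -125*(-15) = 1875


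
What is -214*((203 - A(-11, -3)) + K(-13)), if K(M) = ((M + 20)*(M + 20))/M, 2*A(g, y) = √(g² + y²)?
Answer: -554260/13 + 107*√130 ≈ -41415.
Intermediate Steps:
A(g, y) = √(g² + y²)/2
K(M) = (20 + M)²/M (K(M) = ((20 + M)*(20 + M))/M = (20 + M)²/M)
-214*((203 - A(-11, -3)) + K(-13)) = -214*((203 - √((-11)² + (-3)²)/2) + (20 - 13)²/(-13)) = -214*((203 - √(121 + 9)/2) - 1/13*7²) = -214*((203 - √130/2) - 1/13*49) = -214*((203 - √130/2) - 49/13) = -214*(2590/13 - √130/2) = -554260/13 + 107*√130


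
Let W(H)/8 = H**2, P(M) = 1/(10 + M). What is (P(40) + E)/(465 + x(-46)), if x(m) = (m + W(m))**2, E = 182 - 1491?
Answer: -65449/14250119450 ≈ -4.5929e-6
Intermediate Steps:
E = -1309
W(H) = 8*H**2
x(m) = (m + 8*m**2)**2
(P(40) + E)/(465 + x(-46)) = (1/(10 + 40) - 1309)/(465 + (-46)**2*(1 + 8*(-46))**2) = (1/50 - 1309)/(465 + 2116*(1 - 368)**2) = (1/50 - 1309)/(465 + 2116*(-367)**2) = -65449/(50*(465 + 2116*134689)) = -65449/(50*(465 + 285001924)) = -65449/50/285002389 = -65449/50*1/285002389 = -65449/14250119450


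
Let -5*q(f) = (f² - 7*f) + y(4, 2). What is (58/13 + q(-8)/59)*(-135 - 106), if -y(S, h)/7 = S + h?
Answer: -3879136/3835 ≈ -1011.5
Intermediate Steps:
y(S, h) = -7*S - 7*h (y(S, h) = -7*(S + h) = -7*S - 7*h)
q(f) = 42/5 - f²/5 + 7*f/5 (q(f) = -((f² - 7*f) + (-7*4 - 7*2))/5 = -((f² - 7*f) + (-28 - 14))/5 = -((f² - 7*f) - 42)/5 = -(-42 + f² - 7*f)/5 = 42/5 - f²/5 + 7*f/5)
(58/13 + q(-8)/59)*(-135 - 106) = (58/13 + (42/5 - ⅕*(-8)² + (7/5)*(-8))/59)*(-135 - 106) = (58*(1/13) + (42/5 - ⅕*64 - 56/5)*(1/59))*(-241) = (58/13 + (42/5 - 64/5 - 56/5)*(1/59))*(-241) = (58/13 - 78/5*1/59)*(-241) = (58/13 - 78/295)*(-241) = (16096/3835)*(-241) = -3879136/3835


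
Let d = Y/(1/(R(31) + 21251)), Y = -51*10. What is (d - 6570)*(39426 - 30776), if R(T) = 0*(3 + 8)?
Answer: -93805617000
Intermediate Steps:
Y = -510
R(T) = 0 (R(T) = 0*11 = 0)
d = -10838010 (d = -510/(1/(0 + 21251)) = -510/(1/21251) = -510/1/21251 = -510*21251 = -10838010)
(d - 6570)*(39426 - 30776) = (-10838010 - 6570)*(39426 - 30776) = -10844580*8650 = -93805617000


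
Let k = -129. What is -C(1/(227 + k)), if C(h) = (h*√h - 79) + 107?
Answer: -28 - √2/1372 ≈ -28.001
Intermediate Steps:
C(h) = 28 + h^(3/2) (C(h) = (h^(3/2) - 79) + 107 = (-79 + h^(3/2)) + 107 = 28 + h^(3/2))
-C(1/(227 + k)) = -(28 + (1/(227 - 129))^(3/2)) = -(28 + (1/98)^(3/2)) = -(28 + √2/1372) = -28 - √2/1372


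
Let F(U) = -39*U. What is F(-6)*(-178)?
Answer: -41652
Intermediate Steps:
F(-6)*(-178) = -39*(-6)*(-178) = 234*(-178) = -41652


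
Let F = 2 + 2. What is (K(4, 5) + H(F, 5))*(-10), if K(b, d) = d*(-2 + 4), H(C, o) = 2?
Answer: -120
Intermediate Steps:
F = 4
K(b, d) = 2*d (K(b, d) = d*2 = 2*d)
(K(4, 5) + H(F, 5))*(-10) = (2*5 + 2)*(-10) = (10 + 2)*(-10) = 12*(-10) = -120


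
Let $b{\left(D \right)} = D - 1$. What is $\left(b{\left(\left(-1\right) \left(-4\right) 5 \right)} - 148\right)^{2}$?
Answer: $16641$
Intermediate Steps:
$b{\left(D \right)} = -1 + D$
$\left(b{\left(\left(-1\right) \left(-4\right) 5 \right)} - 148\right)^{2} = \left(\left(-1 + \left(-1\right) \left(-4\right) 5\right) - 148\right)^{2} = \left(\left(-1 + 4 \cdot 5\right) - 148\right)^{2} = \left(\left(-1 + 20\right) - 148\right)^{2} = \left(19 - 148\right)^{2} = \left(-129\right)^{2} = 16641$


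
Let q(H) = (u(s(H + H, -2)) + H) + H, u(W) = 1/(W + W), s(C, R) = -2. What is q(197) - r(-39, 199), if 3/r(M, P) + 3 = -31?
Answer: 26781/68 ≈ 393.84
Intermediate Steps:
r(M, P) = -3/34 (r(M, P) = 3/(-3 - 31) = 3/(-34) = 3*(-1/34) = -3/34)
u(W) = 1/(2*W)
q(H) = -¼ + 2*H (q(H) = ((½)/(-2) + H) + H = ((½)*(-½) + H) + H = (-¼ + H) + H = -¼ + 2*H)
q(197) - r(-39, 199) = (-¼ + 2*197) - 1*(-3/34) = (-¼ + 394) + 3/34 = 1575/4 + 3/34 = 26781/68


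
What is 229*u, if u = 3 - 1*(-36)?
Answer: 8931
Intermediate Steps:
u = 39 (u = 3 + 36 = 39)
229*u = 229*39 = 8931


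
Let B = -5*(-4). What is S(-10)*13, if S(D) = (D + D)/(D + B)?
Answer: -26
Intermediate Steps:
B = 20
S(D) = 2*D/(20 + D) (S(D) = (D + D)/(D + 20) = (2*D)/(20 + D) = 2*D/(20 + D))
S(-10)*13 = (2*(-10)/(20 - 10))*13 = (2*(-10)/10)*13 = (2*(-10)*(⅒))*13 = -2*13 = -26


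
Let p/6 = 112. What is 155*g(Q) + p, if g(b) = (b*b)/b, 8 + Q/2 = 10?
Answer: 1292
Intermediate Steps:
p = 672 (p = 6*112 = 672)
Q = 4 (Q = -16 + 2*10 = -16 + 20 = 4)
g(b) = b (g(b) = b**2/b = b)
155*g(Q) + p = 155*4 + 672 = 620 + 672 = 1292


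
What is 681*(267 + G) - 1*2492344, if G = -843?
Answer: -2884600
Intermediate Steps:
681*(267 + G) - 1*2492344 = 681*(267 - 843) - 1*2492344 = 681*(-576) - 2492344 = -392256 - 2492344 = -2884600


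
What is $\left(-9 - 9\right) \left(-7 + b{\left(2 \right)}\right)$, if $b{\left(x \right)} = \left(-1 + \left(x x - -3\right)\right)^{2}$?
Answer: $-522$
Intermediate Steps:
$b{\left(x \right)} = \left(2 + x^{2}\right)^{2}$ ($b{\left(x \right)} = \left(-1 + \left(x^{2} + 3\right)\right)^{2} = \left(-1 + \left(3 + x^{2}\right)\right)^{2} = \left(2 + x^{2}\right)^{2}$)
$\left(-9 - 9\right) \left(-7 + b{\left(2 \right)}\right) = \left(-9 - 9\right) \left(-7 + \left(2 + 2^{2}\right)^{2}\right) = - 18 \left(-7 + \left(2 + 4\right)^{2}\right) = - 18 \left(-7 + 6^{2}\right) = - 18 \left(-7 + 36\right) = \left(-18\right) 29 = -522$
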